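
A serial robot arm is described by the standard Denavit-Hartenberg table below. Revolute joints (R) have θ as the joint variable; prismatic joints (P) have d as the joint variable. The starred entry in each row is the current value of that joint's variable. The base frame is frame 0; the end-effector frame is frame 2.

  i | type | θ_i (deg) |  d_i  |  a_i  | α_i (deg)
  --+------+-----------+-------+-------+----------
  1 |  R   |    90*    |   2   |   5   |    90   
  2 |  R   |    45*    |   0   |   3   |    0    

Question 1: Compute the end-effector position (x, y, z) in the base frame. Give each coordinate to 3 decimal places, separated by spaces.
0.000 7.121 4.121

after link 1: o_1 = (0.0000, 5.0000, 2.0000)
after link 2: o_2 = (0.0000, 7.1213, 4.1213)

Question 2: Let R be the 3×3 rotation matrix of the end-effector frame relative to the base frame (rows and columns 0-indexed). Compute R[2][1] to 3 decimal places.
0.707

End-effector y-axis (col 1 of R) = (-0.0000,-0.7071,0.7071)
R[2][1] = 0.7071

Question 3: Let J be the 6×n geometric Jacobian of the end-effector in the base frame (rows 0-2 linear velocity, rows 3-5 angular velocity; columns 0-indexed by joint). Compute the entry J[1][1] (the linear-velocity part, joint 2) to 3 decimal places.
axis z_1 = (1.0000,-0.0000,0.0000); lever o_n−o_1 = (0.0000,2.1213,2.1213)
cross product → J_v[:, 1] = (-0.0000,-2.1213,2.1213)
J_ω[:, 1] = z_1
entry J[1][1] = -2.1213

-2.121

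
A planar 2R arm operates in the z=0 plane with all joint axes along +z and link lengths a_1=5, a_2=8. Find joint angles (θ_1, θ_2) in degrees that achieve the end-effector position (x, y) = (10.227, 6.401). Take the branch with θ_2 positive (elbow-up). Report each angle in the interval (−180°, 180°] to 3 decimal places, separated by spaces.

cos θ_2 = (145.5643−5²−8²)/(2·5·8) = 0.7071; θ_2 = 45.0043° (elbow-up)
β = atan2(6.4010,10.2270) = 32.0421°; ψ = atan2(5.6573,10.6564) = 27.9629°
θ_1 = β − ψ = 4.0792°

4.079 45.004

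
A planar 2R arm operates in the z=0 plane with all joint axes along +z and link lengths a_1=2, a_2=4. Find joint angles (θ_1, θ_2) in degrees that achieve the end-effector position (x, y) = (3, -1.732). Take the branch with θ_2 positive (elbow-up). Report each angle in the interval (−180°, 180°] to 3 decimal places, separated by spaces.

-120.000 120.001

cos θ_2 = (11.9998−2²−4²)/(2·2·4) = -0.5000; θ_2 = 120.0007° (elbow-up)
β = atan2(-1.7320,3.0000) = -29.9993°; ψ = atan2(3.4641,-0.0000) = 90.0007°
θ_1 = β − ψ = -120.0000°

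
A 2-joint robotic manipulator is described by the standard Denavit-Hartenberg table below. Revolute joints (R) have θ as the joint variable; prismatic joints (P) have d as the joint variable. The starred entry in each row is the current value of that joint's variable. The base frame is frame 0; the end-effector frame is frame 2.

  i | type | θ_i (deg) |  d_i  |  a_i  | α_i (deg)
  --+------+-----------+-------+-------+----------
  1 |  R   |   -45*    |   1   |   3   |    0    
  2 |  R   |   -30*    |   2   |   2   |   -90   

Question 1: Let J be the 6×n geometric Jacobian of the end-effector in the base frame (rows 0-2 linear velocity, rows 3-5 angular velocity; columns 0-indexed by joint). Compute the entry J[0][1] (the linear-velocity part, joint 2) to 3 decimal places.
1.932

axis z_1 = (0.0000,0.0000,1.0000); lever o_n−o_1 = (0.5176,-1.9319,2.0000)
cross product → J_v[:, 1] = (1.9319,0.5176,-0.0000)
J_ω[:, 1] = z_1
entry J[0][1] = 1.9319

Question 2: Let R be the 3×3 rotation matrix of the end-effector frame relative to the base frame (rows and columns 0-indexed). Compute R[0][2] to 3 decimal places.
0.966

End-effector z-axis (col 2 of R) = (0.9659,0.2588,0.0000)
R[0][2] = 0.9659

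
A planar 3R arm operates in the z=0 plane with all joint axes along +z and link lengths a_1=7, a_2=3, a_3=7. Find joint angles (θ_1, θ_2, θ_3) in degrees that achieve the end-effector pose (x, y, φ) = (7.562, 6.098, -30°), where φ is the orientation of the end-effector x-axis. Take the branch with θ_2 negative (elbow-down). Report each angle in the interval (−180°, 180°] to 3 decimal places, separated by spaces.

wrist centre = target − a_3·(cos φ, sin φ) = (1.4998, 9.5980)
cos θ_2 = (94.3711−7²−3²)/(2·7·3) = 0.8660; θ_2 = -30.0054° (elbow-down)
β = atan2(9.5980,1.4998) = 81.1186°; ψ = atan2(-1.5002,9.5979) = -8.8840°
θ_1 = β − ψ = 90.0025°
θ_3 = φ − θ_1 − θ_2 = -89.9971° (wrapped to (-180°,180°])

90.003 -30.005 -89.997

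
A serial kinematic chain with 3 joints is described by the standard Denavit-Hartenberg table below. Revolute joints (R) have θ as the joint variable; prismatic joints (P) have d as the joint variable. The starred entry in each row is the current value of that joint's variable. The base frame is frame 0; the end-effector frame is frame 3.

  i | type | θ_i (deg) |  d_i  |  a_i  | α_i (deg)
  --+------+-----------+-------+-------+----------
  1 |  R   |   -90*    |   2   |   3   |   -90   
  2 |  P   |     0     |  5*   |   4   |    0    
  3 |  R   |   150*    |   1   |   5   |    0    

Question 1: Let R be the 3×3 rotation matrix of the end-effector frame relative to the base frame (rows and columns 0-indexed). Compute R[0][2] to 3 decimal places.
1.000

End-effector z-axis (col 2 of R) = (1.0000,0.0000,0.0000)
R[0][2] = 1.0000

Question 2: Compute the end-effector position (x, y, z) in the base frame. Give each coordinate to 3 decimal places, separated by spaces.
6.000 -2.670 -0.500

after link 1: o_1 = (0.0000, -3.0000, 2.0000)
after link 2: o_2 = (5.0000, -7.0000, 2.0000)
after link 3: o_3 = (6.0000, -2.6699, -0.5000)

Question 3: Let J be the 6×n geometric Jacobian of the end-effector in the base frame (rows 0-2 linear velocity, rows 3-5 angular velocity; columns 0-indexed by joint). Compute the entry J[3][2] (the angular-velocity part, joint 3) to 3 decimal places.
1.000

axis z_2 = (1.0000,0.0000,0.0000); lever o_n−o_2 = (1.0000,4.3301,-2.5000)
cross product → J_v[:, 2] = (-0.0000,2.5000,4.3301)
J_ω[:, 2] = z_2
entry J[3][2] = 1.0000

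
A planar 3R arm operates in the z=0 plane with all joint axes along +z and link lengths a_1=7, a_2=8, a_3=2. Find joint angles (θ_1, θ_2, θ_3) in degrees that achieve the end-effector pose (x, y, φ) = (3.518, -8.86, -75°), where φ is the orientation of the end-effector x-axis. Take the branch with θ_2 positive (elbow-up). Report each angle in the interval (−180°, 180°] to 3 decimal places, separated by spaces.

wrist centre = target − a_3·(cos φ, sin φ) = (3.0004, -6.9281)
cos θ_2 = (57.0014−7²−8²)/(2·7·8) = -0.5000; θ_2 = 119.9992° (elbow-up)
β = atan2(-6.9281,3.0004) = -66.5841°; ψ = atan2(6.9283,3.0001) = 66.5862°
θ_1 = β − ψ = -133.1703°
θ_3 = φ − θ_1 − θ_2 = -61.8288° (wrapped to (-180°,180°])

-133.170 119.999 -61.829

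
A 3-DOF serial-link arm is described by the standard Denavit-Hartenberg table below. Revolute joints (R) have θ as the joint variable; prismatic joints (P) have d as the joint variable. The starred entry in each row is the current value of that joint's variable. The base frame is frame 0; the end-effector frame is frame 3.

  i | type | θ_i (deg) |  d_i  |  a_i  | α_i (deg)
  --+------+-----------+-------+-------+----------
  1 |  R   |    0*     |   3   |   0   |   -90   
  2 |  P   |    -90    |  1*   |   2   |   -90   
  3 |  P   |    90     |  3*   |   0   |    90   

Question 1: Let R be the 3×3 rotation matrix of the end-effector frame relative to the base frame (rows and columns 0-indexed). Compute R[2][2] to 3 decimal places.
End-effector z-axis (col 2 of R) = (0.0000,0.0000,1.0000)
R[2][2] = 1.0000

1.000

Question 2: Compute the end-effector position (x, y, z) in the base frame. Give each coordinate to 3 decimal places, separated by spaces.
3.000 1.000 5.000

after link 1: o_1 = (0.0000, 0.0000, 3.0000)
after link 2: o_2 = (0.0000, 1.0000, 5.0000)
after link 3: o_3 = (3.0000, 1.0000, 5.0000)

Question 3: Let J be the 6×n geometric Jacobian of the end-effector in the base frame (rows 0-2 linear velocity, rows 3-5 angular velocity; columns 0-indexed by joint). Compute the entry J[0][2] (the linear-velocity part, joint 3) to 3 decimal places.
prismatic axis z_2 = (1.0000,0.0000,-0.0000)
J_v[:, 2] = z_2; J_ω[:, 2] = (0,0,0)
entry J[0][2] = 1.0000

1.000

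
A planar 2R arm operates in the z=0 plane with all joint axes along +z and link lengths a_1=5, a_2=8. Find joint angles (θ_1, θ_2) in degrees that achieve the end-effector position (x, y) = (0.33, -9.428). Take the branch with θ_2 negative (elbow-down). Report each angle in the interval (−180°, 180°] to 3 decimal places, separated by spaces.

-29.999 -90.003

cos θ_2 = (88.9961−5²−8²)/(2·5·8) = -0.0000; θ_2 = -90.0028° (elbow-down)
β = atan2(-9.4280,0.3300) = -87.9953°; ψ = atan2(-8.0000,4.9996) = -57.9966°
θ_1 = β − ψ = -29.9987°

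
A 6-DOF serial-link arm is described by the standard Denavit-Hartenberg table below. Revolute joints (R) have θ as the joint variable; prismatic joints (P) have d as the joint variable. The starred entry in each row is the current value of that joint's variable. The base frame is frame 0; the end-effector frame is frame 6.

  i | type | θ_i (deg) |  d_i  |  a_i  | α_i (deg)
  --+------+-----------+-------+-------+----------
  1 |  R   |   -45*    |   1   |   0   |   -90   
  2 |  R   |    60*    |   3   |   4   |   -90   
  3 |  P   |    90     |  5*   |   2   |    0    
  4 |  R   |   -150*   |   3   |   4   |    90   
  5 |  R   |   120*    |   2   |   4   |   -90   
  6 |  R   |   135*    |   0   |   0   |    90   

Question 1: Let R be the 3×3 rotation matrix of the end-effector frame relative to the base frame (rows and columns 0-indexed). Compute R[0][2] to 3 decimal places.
End-effector z-axis (col 2 of R) = (-0.6875,-0.2455,-0.6834)
R[0][2] = -0.6875

-0.687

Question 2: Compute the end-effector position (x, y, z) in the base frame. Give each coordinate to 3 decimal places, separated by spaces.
-3.226 8.504 -7.562

after link 1: o_1 = (0.0000, 0.0000, 1.0000)
after link 2: o_2 = (3.5355, 0.7071, -2.4641)
after link 3: o_3 = (-0.9405, 2.3548, -4.9641)
after link 4: o_4 = (0.3789, 5.9343, -8.1962)
after link 5: o_5 = (-3.2259, 8.5039, -7.5622)
after link 6: o_6 = (-3.2259, 8.5039, -7.5622)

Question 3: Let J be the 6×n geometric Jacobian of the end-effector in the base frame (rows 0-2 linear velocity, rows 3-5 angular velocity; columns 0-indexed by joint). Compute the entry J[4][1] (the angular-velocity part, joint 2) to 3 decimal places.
axis z_1 = (0.7071,0.7071,0.0000); lever o_n−o_1 = (-3.2259,8.5039,-8.5622)
cross product → J_v[:, 1] = (-6.0544,6.0544,8.2942)
J_ω[:, 1] = z_1
entry J[4][1] = 0.7071

0.707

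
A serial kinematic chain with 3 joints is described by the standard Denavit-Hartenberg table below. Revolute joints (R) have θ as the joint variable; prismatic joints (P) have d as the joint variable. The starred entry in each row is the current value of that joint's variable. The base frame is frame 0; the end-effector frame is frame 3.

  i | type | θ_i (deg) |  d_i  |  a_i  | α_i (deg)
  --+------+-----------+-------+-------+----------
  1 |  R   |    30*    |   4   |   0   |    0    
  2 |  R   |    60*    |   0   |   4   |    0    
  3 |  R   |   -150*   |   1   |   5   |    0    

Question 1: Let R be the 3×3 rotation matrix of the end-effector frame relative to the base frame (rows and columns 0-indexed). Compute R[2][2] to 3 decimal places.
1.000

End-effector z-axis (col 2 of R) = (0.0000,0.0000,1.0000)
R[2][2] = 1.0000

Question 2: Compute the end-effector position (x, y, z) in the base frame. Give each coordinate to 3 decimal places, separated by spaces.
2.500 -0.330 5.000

after link 1: o_1 = (0.0000, 0.0000, 4.0000)
after link 2: o_2 = (0.0000, 4.0000, 4.0000)
after link 3: o_3 = (2.5000, -0.3301, 5.0000)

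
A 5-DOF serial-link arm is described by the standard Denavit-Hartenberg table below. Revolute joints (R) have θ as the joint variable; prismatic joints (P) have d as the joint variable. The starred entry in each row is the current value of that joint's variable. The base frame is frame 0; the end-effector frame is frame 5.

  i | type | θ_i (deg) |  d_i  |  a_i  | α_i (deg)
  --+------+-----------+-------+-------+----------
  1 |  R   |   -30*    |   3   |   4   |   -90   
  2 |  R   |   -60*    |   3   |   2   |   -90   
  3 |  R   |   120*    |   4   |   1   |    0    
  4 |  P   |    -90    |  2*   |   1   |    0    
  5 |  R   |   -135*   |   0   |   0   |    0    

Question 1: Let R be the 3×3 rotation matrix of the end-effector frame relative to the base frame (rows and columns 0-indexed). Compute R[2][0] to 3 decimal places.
-0.224

End-effector x-axis (col 0 of R) = (0.3709,0.9012,-0.2241)
R[2][0] = -0.2241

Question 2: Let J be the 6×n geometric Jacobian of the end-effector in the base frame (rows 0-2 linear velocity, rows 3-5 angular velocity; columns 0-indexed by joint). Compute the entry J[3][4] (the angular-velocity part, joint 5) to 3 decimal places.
axis z_4 = (0.7500,-0.4330,-0.5000); lever o_n−o_4 = (0.0000,0.0000,0.0000)
cross product → J_v[:, 4] = (0.0000,-0.0000,0.0000)
J_ω[:, 4] = z_4
entry J[3][4] = 0.7500

0.750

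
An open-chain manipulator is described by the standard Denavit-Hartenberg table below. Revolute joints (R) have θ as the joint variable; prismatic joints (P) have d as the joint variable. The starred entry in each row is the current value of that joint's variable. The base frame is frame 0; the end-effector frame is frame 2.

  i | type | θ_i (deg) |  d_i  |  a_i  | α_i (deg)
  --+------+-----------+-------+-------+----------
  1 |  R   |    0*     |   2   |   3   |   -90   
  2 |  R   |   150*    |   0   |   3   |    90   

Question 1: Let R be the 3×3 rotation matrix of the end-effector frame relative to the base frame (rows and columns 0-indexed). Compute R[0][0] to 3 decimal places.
End-effector x-axis (col 0 of R) = (-0.8660,0.0000,-0.5000)
R[0][0] = -0.8660

-0.866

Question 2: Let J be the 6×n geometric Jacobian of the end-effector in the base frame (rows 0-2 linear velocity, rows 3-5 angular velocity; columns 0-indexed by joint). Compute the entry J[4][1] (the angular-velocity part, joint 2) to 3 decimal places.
1.000

axis z_1 = (0.0000,1.0000,0.0000); lever o_n−o_1 = (-2.5981,0.0000,-1.5000)
cross product → J_v[:, 1] = (-1.5000,-0.0000,2.5981)
J_ω[:, 1] = z_1
entry J[4][1] = 1.0000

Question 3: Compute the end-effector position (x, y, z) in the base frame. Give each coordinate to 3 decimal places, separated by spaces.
0.402 0.000 0.500

after link 1: o_1 = (3.0000, 0.0000, 2.0000)
after link 2: o_2 = (0.4019, 0.0000, 0.5000)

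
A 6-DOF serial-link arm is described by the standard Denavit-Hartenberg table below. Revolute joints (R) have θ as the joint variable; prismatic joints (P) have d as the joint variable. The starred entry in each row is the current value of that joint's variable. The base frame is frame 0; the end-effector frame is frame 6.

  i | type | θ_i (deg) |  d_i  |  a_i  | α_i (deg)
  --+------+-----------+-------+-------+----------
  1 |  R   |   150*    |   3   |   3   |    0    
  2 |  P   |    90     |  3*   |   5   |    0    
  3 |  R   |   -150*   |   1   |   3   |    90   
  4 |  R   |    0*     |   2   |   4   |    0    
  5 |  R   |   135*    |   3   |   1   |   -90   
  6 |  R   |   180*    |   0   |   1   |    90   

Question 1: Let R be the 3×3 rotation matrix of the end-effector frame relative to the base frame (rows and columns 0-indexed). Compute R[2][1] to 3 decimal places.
End-effector y-axis (col 1 of R) = (0.0000,-0.7071,-0.7071)
R[2][1] = -0.7071

-0.707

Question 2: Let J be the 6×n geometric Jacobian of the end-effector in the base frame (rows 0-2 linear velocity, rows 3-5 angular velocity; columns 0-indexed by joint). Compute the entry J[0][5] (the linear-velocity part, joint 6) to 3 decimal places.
axis z_5 = (0.0000,-0.7071,-0.7071); lever o_n−o_5 = (-0.0000,0.7071,-0.7071)
cross product → J_v[:, 5] = (1.0000,0.0000,0.0000)
J_ω[:, 5] = z_5
entry J[0][5] = 1.0000

1.000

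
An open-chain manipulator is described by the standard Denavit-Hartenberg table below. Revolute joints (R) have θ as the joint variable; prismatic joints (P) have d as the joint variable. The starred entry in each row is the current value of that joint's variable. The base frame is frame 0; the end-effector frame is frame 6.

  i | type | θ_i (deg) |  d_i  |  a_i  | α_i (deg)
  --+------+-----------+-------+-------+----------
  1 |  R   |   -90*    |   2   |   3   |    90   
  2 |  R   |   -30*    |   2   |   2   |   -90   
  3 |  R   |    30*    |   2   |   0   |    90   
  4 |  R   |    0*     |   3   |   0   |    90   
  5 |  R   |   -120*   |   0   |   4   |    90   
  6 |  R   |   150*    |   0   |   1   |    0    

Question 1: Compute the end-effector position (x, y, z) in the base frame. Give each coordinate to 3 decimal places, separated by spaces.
-3.031 -4.431 2.906

after link 1: o_1 = (0.0000, -3.0000, 2.0000)
after link 2: o_2 = (-2.0000, -4.7321, 1.0000)
after link 3: o_3 = (-2.0000, -5.7321, 2.7321)
after link 4: o_4 = (-4.5981, -7.0311, 1.9821)
after link 5: o_5 = (-2.5981, -4.0311, 3.7141)
after link 6: o_6 = (-3.0311, -4.4306, 2.9061)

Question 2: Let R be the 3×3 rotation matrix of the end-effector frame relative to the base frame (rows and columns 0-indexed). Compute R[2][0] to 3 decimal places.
End-effector x-axis (col 0 of R) = (-0.4330,-0.3995,-0.8080)
R[2][0] = -0.8080

-0.808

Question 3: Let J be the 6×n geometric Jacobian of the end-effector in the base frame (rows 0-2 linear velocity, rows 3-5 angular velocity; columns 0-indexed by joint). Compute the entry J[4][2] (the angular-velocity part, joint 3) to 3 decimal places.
-0.500

axis z_2 = (0.0000,-0.5000,0.8660); lever o_n−o_2 = (-1.0311,0.3014,1.9061)
cross product → J_v[:, 2] = (-1.2141,-0.8929,-0.5155)
J_ω[:, 2] = z_2
entry J[4][2] = -0.5000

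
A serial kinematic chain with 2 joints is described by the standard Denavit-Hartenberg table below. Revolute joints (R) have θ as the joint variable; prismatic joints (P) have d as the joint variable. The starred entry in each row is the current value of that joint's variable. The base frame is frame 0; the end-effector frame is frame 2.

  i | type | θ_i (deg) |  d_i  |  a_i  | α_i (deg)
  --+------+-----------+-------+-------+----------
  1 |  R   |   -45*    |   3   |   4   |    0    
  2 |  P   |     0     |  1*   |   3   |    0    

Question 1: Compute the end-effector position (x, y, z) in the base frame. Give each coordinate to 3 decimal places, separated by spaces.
after link 1: o_1 = (2.8284, -2.8284, 3.0000)
after link 2: o_2 = (4.9497, -4.9497, 4.0000)

4.950 -4.950 4.000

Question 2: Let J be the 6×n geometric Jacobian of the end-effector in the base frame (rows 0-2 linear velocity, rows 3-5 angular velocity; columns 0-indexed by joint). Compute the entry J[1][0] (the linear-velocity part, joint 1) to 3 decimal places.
axis z_0 = ẑ; lever o_n−o_0 = (4.9497,-4.9497,4.0000)
cross product → J_v[:, 0] = (4.9497,4.9497,-0.0000)
J_ω[:, 0] = z_0
entry J[1][0] = 4.9497

4.950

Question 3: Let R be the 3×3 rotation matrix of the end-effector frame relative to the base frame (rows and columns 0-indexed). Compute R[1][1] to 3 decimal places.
0.707

End-effector y-axis (col 1 of R) = (0.7071,0.7071,0.0000)
R[1][1] = 0.7071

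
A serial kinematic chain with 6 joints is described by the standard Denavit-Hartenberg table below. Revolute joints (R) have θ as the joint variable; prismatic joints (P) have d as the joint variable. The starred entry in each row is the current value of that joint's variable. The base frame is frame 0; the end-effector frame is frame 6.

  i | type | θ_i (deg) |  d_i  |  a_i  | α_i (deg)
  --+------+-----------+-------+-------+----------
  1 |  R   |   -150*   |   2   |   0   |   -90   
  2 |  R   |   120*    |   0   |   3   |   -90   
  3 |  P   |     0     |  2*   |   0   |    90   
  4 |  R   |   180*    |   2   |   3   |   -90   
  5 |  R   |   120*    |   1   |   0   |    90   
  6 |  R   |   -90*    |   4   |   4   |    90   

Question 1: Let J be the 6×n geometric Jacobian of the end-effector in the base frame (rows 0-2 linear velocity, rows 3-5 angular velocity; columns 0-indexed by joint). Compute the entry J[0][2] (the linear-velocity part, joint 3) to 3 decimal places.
prismatic axis z_2 = (0.7500,0.4330,0.5000)
J_v[:, 2] = z_2; J_ω[:, 2] = (0,0,0)
entry J[0][2] = 0.7500

0.750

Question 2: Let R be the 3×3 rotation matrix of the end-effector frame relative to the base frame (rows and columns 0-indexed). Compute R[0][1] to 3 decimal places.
-0.625

End-effector y-axis (col 1 of R) = (-0.6250,0.2165,0.7500)
R[0][1] = -0.6250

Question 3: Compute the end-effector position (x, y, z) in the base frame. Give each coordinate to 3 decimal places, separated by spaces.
2.250 1.299 7.500

after link 1: o_1 = (0.0000, 0.0000, 2.0000)
after link 2: o_2 = (1.2990, 0.7500, -0.5981)
after link 3: o_3 = (2.7990, 1.6160, 0.4019)
after link 4: o_4 = (2.5000, -0.8660, 3.0000)
after link 5: o_5 = (1.7500, -1.2990, 2.5000)
after link 6: o_6 = (2.2500, 1.2990, 7.5000)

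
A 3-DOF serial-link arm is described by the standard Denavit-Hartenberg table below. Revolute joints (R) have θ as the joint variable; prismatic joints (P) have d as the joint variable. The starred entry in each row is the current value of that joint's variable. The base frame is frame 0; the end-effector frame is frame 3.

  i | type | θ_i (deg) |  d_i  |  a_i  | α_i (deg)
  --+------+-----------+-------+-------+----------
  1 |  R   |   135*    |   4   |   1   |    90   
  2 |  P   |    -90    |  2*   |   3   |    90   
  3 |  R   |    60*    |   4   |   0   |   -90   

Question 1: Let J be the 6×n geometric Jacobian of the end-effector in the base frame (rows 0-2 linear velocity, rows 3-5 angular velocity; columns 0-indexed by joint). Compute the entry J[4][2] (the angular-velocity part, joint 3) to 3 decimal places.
axis z_2 = (0.7071,-0.7071,-0.0000); lever o_n−o_2 = (2.8284,-2.8284,-0.0000)
cross product → J_v[:, 2] = (-0.0000,-0.0000,0.0000)
J_ω[:, 2] = z_2
entry J[4][2] = -0.7071

-0.707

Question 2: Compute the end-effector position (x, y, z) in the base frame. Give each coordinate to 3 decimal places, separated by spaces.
after link 1: o_1 = (-0.7071, 0.7071, 4.0000)
after link 2: o_2 = (0.7071, 2.1213, 1.0000)
after link 3: o_3 = (3.5355, -0.7071, 1.0000)

3.536 -0.707 1.000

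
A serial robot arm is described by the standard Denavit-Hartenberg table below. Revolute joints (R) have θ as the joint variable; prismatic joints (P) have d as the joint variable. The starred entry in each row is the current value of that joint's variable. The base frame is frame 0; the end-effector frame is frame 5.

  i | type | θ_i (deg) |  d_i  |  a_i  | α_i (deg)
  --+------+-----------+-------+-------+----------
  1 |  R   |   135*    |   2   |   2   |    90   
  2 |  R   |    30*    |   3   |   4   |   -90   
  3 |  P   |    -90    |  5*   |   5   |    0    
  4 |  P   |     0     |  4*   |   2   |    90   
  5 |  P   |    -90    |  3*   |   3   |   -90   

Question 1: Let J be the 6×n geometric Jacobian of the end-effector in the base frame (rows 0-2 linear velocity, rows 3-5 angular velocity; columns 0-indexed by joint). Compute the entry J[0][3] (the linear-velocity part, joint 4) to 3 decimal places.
0.354

prismatic axis z_3 = (0.3536,-0.3536,0.8660)
J_v[:, 3] = z_3; J_ω[:, 3] = (0,0,0)
entry J[0][3] = 0.3536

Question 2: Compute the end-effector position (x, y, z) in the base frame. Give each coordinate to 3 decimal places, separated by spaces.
after link 1: o_1 = (-1.4142, 1.4142, 2.0000)
after link 2: o_2 = (-1.7424, 5.9850, 4.0000)
after link 3: o_3 = (3.5609, 7.7528, 8.3301)
after link 4: o_4 = (6.3893, 7.7528, 11.7942)
after link 5: o_5 = (7.1658, 6.9763, 7.6962)

7.166 6.976 7.696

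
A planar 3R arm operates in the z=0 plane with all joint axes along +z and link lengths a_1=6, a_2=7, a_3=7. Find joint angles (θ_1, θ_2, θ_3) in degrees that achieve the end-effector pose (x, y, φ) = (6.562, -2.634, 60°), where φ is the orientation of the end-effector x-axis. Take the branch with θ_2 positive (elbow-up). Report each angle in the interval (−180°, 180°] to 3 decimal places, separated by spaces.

wrist centre = target − a_3·(cos φ, sin φ) = (3.0620, -8.6962)
cos θ_2 = (84.9994−6²−7²)/(2·6·7) = -0.0000; θ_2 = 90.0004° (elbow-up)
β = atan2(-8.6962,3.0620) = -70.6024°; ψ = atan2(7.0000,5.9999) = 49.3990°
θ_1 = β − ψ = -120.0013°
θ_3 = φ − θ_1 − θ_2 = 90.0009° (wrapped to (-180°,180°])

-120.001 90.000 90.001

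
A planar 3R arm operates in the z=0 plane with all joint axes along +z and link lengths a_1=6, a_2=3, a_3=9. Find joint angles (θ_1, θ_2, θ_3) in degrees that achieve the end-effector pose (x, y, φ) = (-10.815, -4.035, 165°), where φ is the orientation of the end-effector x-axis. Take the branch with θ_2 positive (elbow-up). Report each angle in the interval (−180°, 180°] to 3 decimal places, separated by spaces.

wrist centre = target − a_3·(cos φ, sin φ) = (-2.1217, -6.3644)
cos θ_2 = (45.0067−6²−3²)/(2·6·3) = 0.0002; θ_2 = 89.9893° (elbow-up)
β = atan2(-6.3644,-2.1217) = -108.4367°; ψ = atan2(3.0000,6.0006) = 26.5629°
θ_1 = β − ψ = -134.9996°
θ_3 = φ − θ_1 − θ_2 = -149.9898° (wrapped to (-180°,180°])

-135.000 89.989 -149.990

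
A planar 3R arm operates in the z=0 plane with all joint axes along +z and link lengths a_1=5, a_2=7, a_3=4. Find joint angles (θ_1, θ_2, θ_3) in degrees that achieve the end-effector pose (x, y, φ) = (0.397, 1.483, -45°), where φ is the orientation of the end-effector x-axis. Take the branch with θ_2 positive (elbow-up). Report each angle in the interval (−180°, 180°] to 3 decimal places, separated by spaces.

30.000 135.003 149.997

wrist centre = target − a_3·(cos φ, sin φ) = (-2.4314, 4.3114)
cos θ_2 = (24.5002−5²−7²)/(2·5·7) = -0.7071; θ_2 = 135.0026° (elbow-up)
β = atan2(4.3114,-2.4314) = 119.4208°; ψ = atan2(4.9495,0.0500) = 89.4209°
θ_1 = β − ψ = 29.9999°
θ_3 = φ − θ_1 − θ_2 = 149.9975° (wrapped to (-180°,180°])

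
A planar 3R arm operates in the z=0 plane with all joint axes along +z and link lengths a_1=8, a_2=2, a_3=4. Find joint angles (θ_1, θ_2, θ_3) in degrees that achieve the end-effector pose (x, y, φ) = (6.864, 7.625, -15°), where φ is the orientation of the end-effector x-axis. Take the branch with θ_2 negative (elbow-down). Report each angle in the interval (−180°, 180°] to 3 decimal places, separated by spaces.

wrist centre = target − a_3·(cos φ, sin φ) = (3.0003, 8.6603)
cos θ_2 = (84.0022−8²−2²)/(2·8·2) = 0.5001; θ_2 = -59.9955° (elbow-down)
β = atan2(8.6603,3.0003) = 70.8917°; ψ = atan2(-1.7320,9.0001) = -10.8928°
θ_1 = β − ψ = 81.7844°
θ_3 = φ − θ_1 − θ_2 = -36.7889° (wrapped to (-180°,180°])

81.784 -59.996 -36.789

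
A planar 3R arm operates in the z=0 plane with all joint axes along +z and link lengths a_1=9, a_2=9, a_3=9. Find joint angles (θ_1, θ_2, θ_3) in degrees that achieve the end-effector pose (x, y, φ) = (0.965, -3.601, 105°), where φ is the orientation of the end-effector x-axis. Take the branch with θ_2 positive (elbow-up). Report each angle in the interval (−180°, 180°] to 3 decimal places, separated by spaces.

wrist centre = target − a_3·(cos φ, sin φ) = (3.2944, -12.2943)
cos θ_2 = (162.0035−9²−9²)/(2·9·9) = 0.0000; θ_2 = 89.9988° (elbow-up)
β = atan2(-12.2943,3.2944) = -74.9995°; ψ = atan2(9.0000,9.0002) = 44.9994°
θ_1 = β − ψ = -119.9989°
θ_3 = φ − θ_1 − θ_2 = 135.0001° (wrapped to (-180°,180°])

-119.999 89.999 135.000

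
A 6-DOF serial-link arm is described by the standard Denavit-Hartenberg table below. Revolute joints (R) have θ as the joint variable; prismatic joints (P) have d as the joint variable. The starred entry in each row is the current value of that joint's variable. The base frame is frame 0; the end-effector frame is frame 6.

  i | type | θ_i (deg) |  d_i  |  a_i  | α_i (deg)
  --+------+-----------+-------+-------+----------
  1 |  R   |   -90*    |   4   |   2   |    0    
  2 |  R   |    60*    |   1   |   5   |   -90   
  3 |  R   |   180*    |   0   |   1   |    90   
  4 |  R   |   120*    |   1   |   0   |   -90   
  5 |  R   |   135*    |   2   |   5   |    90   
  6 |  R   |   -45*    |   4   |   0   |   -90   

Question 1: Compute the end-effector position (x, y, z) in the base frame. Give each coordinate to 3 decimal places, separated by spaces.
after link 1: o_1 = (0.0000, -2.0000, 4.0000)
after link 2: o_2 = (4.3301, -4.5000, 5.0000)
after link 3: o_3 = (3.4641, -4.0000, 5.0000)
after link 4: o_4 = (3.4641, -4.0000, 4.0000)
after link 5: o_5 = (1.4022, -7.4998, 7.5355)
after link 6: o_6 = (3.8517, -6.0856, 10.3640)

3.852 -6.086 10.364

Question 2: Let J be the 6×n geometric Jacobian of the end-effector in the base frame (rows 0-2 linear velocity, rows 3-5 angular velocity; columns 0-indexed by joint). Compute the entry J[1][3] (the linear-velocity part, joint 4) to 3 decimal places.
axis z_3 = (0.0000,0.0000,-1.0000); lever o_n−o_3 = (0.3876,-2.0856,5.3640)
cross product → J_v[:, 3] = (-2.0856,-0.3876,-0.0000)
J_ω[:, 3] = z_3
entry J[1][3] = -0.3876

-0.388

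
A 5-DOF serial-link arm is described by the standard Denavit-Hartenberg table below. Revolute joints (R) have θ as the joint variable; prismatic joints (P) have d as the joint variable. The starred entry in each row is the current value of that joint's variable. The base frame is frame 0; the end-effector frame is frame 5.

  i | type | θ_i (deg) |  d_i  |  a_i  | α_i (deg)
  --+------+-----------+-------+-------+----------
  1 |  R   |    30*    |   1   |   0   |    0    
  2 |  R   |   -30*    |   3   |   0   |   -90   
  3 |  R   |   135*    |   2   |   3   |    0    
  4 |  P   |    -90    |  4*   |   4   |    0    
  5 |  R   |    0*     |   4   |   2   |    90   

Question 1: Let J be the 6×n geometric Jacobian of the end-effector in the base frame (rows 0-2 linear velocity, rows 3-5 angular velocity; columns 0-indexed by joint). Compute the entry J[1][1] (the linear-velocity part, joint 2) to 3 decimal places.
axis z_1 = (0.0000,0.0000,1.0000); lever o_n−o_1 = (2.1213,10.0000,-3.3640)
cross product → J_v[:, 1] = (-10.0000,2.1213,0.0000)
J_ω[:, 1] = z_1
entry J[1][1] = 2.1213

2.121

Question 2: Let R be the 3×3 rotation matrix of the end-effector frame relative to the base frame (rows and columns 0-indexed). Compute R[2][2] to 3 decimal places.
0.707

End-effector z-axis (col 2 of R) = (0.7071,0.0000,0.7071)
R[2][2] = 0.7071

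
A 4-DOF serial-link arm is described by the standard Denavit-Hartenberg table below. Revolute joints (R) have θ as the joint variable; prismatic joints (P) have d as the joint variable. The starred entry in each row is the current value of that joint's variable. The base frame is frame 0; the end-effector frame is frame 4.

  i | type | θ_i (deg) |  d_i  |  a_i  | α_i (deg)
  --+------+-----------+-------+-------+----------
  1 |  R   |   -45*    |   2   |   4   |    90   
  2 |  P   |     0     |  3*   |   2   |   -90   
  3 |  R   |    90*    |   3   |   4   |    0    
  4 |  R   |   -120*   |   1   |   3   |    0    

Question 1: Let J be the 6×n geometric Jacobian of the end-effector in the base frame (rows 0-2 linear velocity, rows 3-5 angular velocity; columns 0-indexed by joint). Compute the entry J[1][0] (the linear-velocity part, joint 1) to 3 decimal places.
5.726

axis z_0 = ẑ; lever o_n−o_0 = (5.7262,-6.4333,6.0000)
cross product → J_v[:, 0] = (6.4333,5.7262,-0.0000)
J_ω[:, 0] = z_0
entry J[1][0] = 5.7262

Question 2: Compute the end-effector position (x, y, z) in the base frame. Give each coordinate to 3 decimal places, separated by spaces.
5.726 -6.433 6.000

after link 1: o_1 = (2.8284, -2.8284, 2.0000)
after link 2: o_2 = (2.1213, -6.3640, 2.0000)
after link 3: o_3 = (4.9497, -3.5355, 5.0000)
after link 4: o_4 = (5.7262, -6.4333, 6.0000)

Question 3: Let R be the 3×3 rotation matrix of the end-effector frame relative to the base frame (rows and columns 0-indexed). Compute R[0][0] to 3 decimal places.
0.259

End-effector x-axis (col 0 of R) = (0.2588,-0.9659,0.0000)
R[0][0] = 0.2588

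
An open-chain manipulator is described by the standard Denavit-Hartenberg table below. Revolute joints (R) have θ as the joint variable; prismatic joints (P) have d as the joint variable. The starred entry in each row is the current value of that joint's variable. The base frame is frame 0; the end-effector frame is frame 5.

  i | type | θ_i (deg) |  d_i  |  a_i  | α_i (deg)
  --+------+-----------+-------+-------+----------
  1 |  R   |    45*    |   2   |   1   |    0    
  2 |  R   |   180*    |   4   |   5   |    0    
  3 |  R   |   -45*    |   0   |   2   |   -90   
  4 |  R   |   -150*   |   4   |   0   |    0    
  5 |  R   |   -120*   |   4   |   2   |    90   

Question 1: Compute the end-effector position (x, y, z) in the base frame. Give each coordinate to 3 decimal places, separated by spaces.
after link 1: o_1 = (0.7071, 0.7071, 2.0000)
after link 2: o_2 = (-2.8284, -2.8284, 6.0000)
after link 3: o_3 = (-4.8284, -2.8284, 6.0000)
after link 4: o_4 = (-4.8284, -6.8284, 6.0000)
after link 5: o_5 = (-4.8284, -10.8284, 4.0000)

-4.828 -10.828 4.000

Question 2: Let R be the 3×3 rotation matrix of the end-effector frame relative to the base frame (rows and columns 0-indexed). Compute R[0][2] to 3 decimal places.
End-effector z-axis (col 2 of R) = (-1.0000,0.0000,-0.0000)
R[0][2] = -1.0000

-1.000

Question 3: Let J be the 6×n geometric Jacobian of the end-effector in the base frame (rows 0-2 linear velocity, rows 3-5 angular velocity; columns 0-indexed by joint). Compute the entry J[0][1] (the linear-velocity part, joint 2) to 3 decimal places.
11.536

axis z_1 = (0.0000,0.0000,1.0000); lever o_n−o_1 = (-5.5355,-11.5355,2.0000)
cross product → J_v[:, 1] = (11.5355,-5.5355,0.0000)
J_ω[:, 1] = z_1
entry J[0][1] = 11.5355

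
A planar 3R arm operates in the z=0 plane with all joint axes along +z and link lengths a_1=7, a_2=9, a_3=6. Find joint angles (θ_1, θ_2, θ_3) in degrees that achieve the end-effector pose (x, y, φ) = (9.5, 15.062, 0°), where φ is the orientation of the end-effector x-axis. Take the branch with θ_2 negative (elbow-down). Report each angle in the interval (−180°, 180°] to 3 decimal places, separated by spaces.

93.839 -30.005 -63.834

wrist centre = target − a_3·(cos φ, sin φ) = (3.5000, 15.0620)
cos θ_2 = (239.1138−7²−9²)/(2·7·9) = 0.8660; θ_2 = -30.0049° (elbow-down)
β = atan2(15.0620,3.5000) = 76.9182°; ψ = atan2(-4.5007,14.7938) = -16.9211°
θ_1 = β − ψ = 93.8393°
θ_3 = φ − θ_1 − θ_2 = -63.8344° (wrapped to (-180°,180°])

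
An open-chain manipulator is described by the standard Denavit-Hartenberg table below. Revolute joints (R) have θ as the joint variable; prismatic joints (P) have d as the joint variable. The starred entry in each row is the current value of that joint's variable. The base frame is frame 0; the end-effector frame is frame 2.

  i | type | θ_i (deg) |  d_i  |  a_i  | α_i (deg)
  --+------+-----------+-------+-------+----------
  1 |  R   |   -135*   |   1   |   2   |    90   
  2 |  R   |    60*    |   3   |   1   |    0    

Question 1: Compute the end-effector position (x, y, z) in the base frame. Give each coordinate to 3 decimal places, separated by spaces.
-3.889 0.354 1.866

after link 1: o_1 = (-1.4142, -1.4142, 1.0000)
after link 2: o_2 = (-3.8891, 0.3536, 1.8660)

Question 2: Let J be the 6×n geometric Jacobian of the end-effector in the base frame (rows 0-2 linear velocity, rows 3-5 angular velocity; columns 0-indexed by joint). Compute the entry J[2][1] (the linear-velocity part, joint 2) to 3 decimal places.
0.500

axis z_1 = (-0.7071,0.7071,0.0000); lever o_n−o_1 = (-2.4749,1.7678,0.8660)
cross product → J_v[:, 1] = (0.6124,0.6124,0.5000)
J_ω[:, 1] = z_1
entry J[2][1] = 0.5000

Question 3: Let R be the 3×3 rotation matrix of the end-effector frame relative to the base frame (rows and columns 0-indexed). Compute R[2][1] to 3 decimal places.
0.500

End-effector y-axis (col 1 of R) = (0.6124,0.6124,0.5000)
R[2][1] = 0.5000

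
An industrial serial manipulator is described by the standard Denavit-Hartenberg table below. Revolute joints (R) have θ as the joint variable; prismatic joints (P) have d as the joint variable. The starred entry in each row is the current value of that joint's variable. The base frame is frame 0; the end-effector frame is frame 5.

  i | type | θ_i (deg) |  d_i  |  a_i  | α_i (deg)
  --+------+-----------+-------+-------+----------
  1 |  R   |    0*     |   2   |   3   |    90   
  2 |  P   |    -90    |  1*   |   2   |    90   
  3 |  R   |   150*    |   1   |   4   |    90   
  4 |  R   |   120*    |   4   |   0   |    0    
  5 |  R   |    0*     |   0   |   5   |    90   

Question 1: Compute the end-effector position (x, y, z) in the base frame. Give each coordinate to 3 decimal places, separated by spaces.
after link 1: o_1 = (3.0000, 0.0000, 2.0000)
after link 2: o_2 = (3.0000, -1.0000, 0.0000)
after link 3: o_3 = (2.0000, -3.0000, 3.4641)
after link 4: o_4 = (2.0000, -6.4641, 1.4641)
after link 5: o_5 = (-2.3301, -5.2141, -0.7010)

-2.330 -5.214 -0.701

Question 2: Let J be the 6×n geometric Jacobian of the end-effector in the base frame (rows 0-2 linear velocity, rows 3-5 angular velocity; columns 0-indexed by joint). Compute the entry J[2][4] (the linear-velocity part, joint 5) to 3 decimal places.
axis z_4 = (0.0000,-0.8660,-0.5000); lever o_n−o_4 = (-4.3301,1.2500,-2.1651)
cross product → J_v[:, 4] = (2.5000,2.1651,-3.7500)
J_ω[:, 4] = z_4
entry J[2][4] = -3.7500

-3.750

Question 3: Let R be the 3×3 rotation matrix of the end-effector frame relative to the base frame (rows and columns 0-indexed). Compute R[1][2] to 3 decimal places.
End-effector z-axis (col 2 of R) = (-0.5000,-0.4330,0.7500)
R[1][2] = -0.4330

-0.433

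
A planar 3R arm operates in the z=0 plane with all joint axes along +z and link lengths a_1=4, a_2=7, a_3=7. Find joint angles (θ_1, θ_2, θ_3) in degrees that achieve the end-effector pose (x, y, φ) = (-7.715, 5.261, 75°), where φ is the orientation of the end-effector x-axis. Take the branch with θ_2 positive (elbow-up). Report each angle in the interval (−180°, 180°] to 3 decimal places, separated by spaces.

150.010 59.988 -134.999

wrist centre = target − a_3·(cos φ, sin φ) = (-9.5267, -1.5005)
cos θ_2 = (93.0101−4²−7²)/(2·4·7) = 0.5002; θ_2 = 59.9881° (elbow-up)
β = atan2(-1.5005,-9.5267) = -171.0493°; ψ = atan2(6.0614,7.5013) = 38.9402°
θ_1 = β − ψ = -209.9895°
θ_3 = φ − θ_1 − θ_2 = -134.9986° (wrapped to (-180°,180°])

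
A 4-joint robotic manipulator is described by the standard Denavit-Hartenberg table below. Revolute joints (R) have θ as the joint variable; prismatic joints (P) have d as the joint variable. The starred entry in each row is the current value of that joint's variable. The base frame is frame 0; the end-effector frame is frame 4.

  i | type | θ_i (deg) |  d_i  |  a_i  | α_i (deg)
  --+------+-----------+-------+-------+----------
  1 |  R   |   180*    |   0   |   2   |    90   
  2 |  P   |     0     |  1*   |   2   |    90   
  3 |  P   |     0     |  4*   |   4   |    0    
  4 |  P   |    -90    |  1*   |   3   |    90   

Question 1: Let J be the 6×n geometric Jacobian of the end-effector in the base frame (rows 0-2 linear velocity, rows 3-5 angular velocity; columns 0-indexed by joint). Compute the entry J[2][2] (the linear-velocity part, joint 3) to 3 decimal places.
-1.000

prismatic axis z_2 = (0.0000,0.0000,-1.0000)
J_v[:, 2] = z_2; J_ω[:, 2] = (0,0,0)
entry J[2][2] = -1.0000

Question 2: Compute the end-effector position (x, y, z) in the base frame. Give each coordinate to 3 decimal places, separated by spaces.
-8.000 -2.000 -5.000

after link 1: o_1 = (-2.0000, 0.0000, 0.0000)
after link 2: o_2 = (-4.0000, 1.0000, 0.0000)
after link 3: o_3 = (-8.0000, 1.0000, -4.0000)
after link 4: o_4 = (-8.0000, -2.0000, -5.0000)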